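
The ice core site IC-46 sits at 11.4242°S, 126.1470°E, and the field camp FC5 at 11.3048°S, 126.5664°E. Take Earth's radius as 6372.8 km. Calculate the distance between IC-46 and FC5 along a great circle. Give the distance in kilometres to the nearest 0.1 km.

Δφ = 0.1194°,  Δλ = 0.4194°
a = sin²(Δφ/2) + cos φ₁ cos φ₂ sin²(Δλ/2) = 0.000014
c = 2·arcsin(√a) = 0.007473 rad = 0.4282°
d = R·c = 6372.8 × 0.007473 = 47.6 km

47.6 km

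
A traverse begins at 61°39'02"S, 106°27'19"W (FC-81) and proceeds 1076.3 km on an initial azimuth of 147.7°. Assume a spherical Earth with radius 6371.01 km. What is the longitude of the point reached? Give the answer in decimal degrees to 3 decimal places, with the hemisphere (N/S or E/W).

FC-81: φ = -61.65056°, λ = -106.45528°
δ = d/R = 1076.3/6371.01 = 0.168937 rad
φ₂ = arcsin(sin φ₁ cos δ + cos φ₁ sin δ cos θ)
   = arcsin(-0.88007·0.98576 + 0.47485·0.16813·-0.84526) = -69.23196°
λ₂ = λ₁ + atan2(sin θ sin δ cos φ₁, cos δ − sin φ₁ sin φ₂) = -91.77795°

91.778°W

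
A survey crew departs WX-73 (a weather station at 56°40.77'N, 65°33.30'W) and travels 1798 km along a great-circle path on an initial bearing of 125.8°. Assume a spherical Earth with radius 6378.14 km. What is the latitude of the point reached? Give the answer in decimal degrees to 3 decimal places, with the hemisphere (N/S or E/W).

45.499°N

WX-73: φ = +56.67950°, λ = -65.55500°
δ = d/R = 1798/6378.14 = 0.281900 rad
φ₂ = arcsin(sin φ₁ cos δ + cos φ₁ sin δ cos θ)
   = arcsin(0.83561·0.96053 + 0.54932·0.27818·-0.58496) = 45.49915°
λ₂ = λ₁ + atan2(sin θ sin δ cos φ₁, cos δ − sin φ₁ sin φ₂) = -46.77740°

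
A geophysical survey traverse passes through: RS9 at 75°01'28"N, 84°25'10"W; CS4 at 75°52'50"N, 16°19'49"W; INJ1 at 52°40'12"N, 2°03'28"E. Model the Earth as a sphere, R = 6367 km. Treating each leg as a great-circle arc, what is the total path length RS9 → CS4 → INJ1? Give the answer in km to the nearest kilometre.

4497 km

RS9: φ = +75.02444°, λ = -84.41944°
CS4: φ = +75.88056°, λ = -16.33028°
INJ1: φ = +52.67000°, λ = +2.05778°
RS9→CS4: c = 0.282453 rad, d = 1798.38 km
CS4→INJ1: c = 0.423856 rad, d = 2698.69 km
Total = 1798.38 + 2698.69 = 4497.07 km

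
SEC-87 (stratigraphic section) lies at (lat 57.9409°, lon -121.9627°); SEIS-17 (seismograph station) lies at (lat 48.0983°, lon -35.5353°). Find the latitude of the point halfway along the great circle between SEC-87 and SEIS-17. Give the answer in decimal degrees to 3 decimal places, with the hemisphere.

Bx = cos φ₂ cos Δλ = 0.041616,  By = cos φ₂ sin Δλ = 0.666557
φₘ = atan2(sin φ₁ + sin φ₂, √((cos φ₁ + Bx)² + By²)) = 61.10302°
λₘ = λ₁ + atan2(By, cos φ₁ + Bx) = -72.61725°

61.103°N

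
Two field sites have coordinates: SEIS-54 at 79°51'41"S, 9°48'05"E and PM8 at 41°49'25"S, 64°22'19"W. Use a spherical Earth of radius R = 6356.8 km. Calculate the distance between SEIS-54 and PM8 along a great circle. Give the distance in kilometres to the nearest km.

SEIS-54: φ = -79.86139°, λ = +9.80139°
PM8: φ = -41.82361°, λ = -64.37194°
Δφ = 38.0378°,  Δλ = -74.1733°
a = sin²(Δφ/2) + cos φ₁ cos φ₂ sin²(Δλ/2) = 0.153899
c = 2·arcsin(√a) = 0.806260 rad = 46.1953°
d = R·c = 6356.8 × 0.806260 = 5125.2 km

5125 km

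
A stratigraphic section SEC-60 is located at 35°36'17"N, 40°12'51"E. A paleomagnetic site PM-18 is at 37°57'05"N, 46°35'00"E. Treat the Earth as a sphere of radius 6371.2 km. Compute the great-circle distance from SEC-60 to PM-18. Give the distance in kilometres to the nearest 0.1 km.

SEC-60: φ = +35.60472°, λ = +40.21417°
PM-18: φ = +37.95139°, λ = +46.58333°
Δφ = 2.3467°,  Δλ = 6.3692°
a = sin²(Δφ/2) + cos φ₁ cos φ₂ sin²(Δλ/2) = 0.002398
c = 2·arcsin(√a) = 0.097976 rad = 5.6136°
d = R·c = 6371.2 × 0.097976 = 624.2 km

624.2 km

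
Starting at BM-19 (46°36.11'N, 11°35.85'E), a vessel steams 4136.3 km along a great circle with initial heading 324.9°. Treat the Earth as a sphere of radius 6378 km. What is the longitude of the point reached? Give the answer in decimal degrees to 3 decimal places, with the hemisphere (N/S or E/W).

49.911°W

BM-19: φ = +46.60183°, λ = +11.59750°
δ = d/R = 4136.3/6378 = 0.648526 rad
φ₂ = arcsin(sin φ₁ cos δ + cos φ₁ sin δ cos θ)
   = arcsin(0.72660·0.79697 + 0.68706·0.60401·0.81815) = 66.72337°
λ₂ = λ₁ + atan2(sin θ sin δ cos φ₁, cos δ − sin φ₁ sin φ₂) = -49.91083°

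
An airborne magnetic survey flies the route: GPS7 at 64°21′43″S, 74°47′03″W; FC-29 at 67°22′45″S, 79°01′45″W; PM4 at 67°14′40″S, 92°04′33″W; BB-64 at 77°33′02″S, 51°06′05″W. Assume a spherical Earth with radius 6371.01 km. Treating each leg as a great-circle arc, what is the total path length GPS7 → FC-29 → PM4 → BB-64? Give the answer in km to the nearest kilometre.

2674 km

GPS7: φ = -64.36194°, λ = -74.78417°
FC-29: φ = -67.37917°, λ = -79.02917°
PM4: φ = -67.24444°, λ = -92.07583°
BB-64: φ = -77.55056°, λ = -51.10139°
GPS7→FC-29: c = 0.060718 rad, d = 386.84 km
FC-29→PM4: c = 0.087700 rad, d = 558.74 km
PM4→BB-64: c = 0.271250 rad, d = 1728.14 km
Total = 386.84 + 558.74 + 1728.14 = 2673.71 km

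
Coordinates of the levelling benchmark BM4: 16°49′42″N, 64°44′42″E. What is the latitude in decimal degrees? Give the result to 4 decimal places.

16° + 49′/60 + 42″/3600 = 16 + 0.81667 + 0.01167 = 16.8283°

16.8283°N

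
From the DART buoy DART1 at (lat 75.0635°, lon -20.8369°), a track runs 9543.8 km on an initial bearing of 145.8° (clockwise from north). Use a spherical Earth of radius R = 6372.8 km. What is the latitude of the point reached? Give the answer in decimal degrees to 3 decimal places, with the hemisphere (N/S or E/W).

δ = d/R = 9543.8/6372.8 = 1.497583 rad
φ₂ = arcsin(sin φ₁ cos δ + cos φ₁ sin δ cos θ)
   = arcsin(0.96621·0.07315 + 0.25775·0.99732·-0.82708) = -8.15964°
λ₂ = λ₁ + atan2(sin θ sin δ cos φ₁, cos δ − sin φ₁ sin φ₂) = 13.65646°

8.160°S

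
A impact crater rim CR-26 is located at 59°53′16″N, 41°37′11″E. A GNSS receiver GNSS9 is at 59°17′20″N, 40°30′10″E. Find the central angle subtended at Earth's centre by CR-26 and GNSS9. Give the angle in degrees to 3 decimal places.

0.824°

CR-26: φ = +59.88778°, λ = +41.61972°
GNSS9: φ = +59.28889°, λ = +40.50278°
Δφ = -0.5989°,  Δλ = -1.1169°
a = sin²(Δφ/2) + cos φ₁ cos φ₂ sin²(Δλ/2) = 0.000052
c = 2·arcsin(√a) = 0.014375 rad = 0.8236°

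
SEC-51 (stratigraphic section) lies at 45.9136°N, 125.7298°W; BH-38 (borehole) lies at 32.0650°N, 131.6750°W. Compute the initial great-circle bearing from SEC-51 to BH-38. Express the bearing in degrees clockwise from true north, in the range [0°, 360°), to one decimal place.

200.4°

Δλ = -5.9452°
y = sin Δλ · cos φ₂ = -0.087776
x = cos φ₁ sin φ₂ − sin φ₁ cos φ₂ cos Δλ = -0.236083
θ = atan2(y, x) = -159.6048° → 200.3952° (mod 360°)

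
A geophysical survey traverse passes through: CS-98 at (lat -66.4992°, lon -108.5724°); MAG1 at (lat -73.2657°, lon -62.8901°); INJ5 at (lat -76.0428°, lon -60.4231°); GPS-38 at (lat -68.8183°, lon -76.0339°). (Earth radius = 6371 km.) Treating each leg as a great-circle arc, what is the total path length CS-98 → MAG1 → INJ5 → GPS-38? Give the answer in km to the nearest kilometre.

3113 km

CS-98→MAG1: c = 0.289338 rad, d = 1843.37 km
MAG1→INJ5: c = 0.049780 rad, d = 317.15 km
INJ5→GPS-38: c = 0.149497 rad, d = 952.44 km
Total = 1843.37 + 317.15 + 952.44 = 3112.97 km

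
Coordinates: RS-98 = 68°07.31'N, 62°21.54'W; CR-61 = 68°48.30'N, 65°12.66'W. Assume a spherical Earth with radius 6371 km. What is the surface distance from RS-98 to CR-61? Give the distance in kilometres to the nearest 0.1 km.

RS-98: φ = +68.12183°, λ = -62.35900°
CR-61: φ = +68.80500°, λ = -65.21100°
Δφ = 0.6832°,  Δλ = -2.8520°
a = sin²(Δφ/2) + cos φ₁ cos φ₂ sin²(Δλ/2) = 0.000119
c = 2·arcsin(√a) = 0.021816 rad = 1.2499°
d = R·c = 6371 × 0.021816 = 139.0 km

139.0 km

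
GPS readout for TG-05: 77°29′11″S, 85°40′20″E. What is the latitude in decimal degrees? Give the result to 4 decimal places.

77.4864°S

77° + 29′/60 + 11″/3600 = 77 + 0.48333 + 0.00306 = 77.4864°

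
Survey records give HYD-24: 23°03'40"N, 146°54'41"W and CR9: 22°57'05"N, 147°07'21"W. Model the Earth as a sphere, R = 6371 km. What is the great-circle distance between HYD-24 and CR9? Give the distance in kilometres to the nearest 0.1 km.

24.8 km

HYD-24: φ = +23.06111°, λ = -146.91139°
CR9: φ = +22.95139°, λ = -147.12250°
Δφ = -0.1097°,  Δλ = -0.2111°
a = sin²(Δφ/2) + cos φ₁ cos φ₂ sin²(Δλ/2) = 0.000004
c = 2·arcsin(√a) = 0.003895 rad = 0.2232°
d = R·c = 6371 × 0.003895 = 24.8 km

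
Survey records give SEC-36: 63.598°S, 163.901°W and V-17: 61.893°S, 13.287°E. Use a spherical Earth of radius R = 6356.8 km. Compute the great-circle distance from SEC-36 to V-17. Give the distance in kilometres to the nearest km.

Δφ = 1.7050°,  Δλ = 177.1880°
a = sin²(Δφ/2) + cos φ₁ cos φ₂ sin²(Δλ/2) = 0.209586
c = 2·arcsin(√a) = 0.951052 rad = 54.4912°
d = R·c = 6356.8 × 0.951052 = 6045.6 km

6046 km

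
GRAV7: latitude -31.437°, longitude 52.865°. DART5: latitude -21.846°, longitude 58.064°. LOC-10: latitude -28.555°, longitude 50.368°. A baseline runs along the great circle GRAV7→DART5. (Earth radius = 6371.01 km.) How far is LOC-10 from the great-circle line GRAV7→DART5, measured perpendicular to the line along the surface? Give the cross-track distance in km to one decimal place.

361.8 km

δ₁₃ = central angle GRAV7→LOC-10 = 0.062881 rad  (haversine)
θ₁₃ = bearing GRAV7→LOC-10 = 322.485°,  θ₁₂ = bearing GRAV7→DART5 = 27.063°
dₓₜ = R·arcsin(sin δ₁₃ · sin(θ₁₃ − θ₁₂)) = 6371.01·arcsin(0.06284·sin(295.422°)) = -361.782 km
|dₓₜ| = 361.782 km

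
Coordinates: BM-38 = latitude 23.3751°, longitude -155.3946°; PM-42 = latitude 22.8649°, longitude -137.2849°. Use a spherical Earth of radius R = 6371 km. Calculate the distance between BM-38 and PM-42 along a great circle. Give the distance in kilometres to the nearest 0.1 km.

1851.6 km

Δφ = -0.5102°,  Δλ = 18.1097°
a = sin²(Δφ/2) + cos φ₁ cos φ₂ sin²(Δλ/2) = 0.020969
c = 2·arcsin(√a) = 0.290635 rad = 16.6522°
d = R·c = 6371 × 0.290635 = 1851.6 km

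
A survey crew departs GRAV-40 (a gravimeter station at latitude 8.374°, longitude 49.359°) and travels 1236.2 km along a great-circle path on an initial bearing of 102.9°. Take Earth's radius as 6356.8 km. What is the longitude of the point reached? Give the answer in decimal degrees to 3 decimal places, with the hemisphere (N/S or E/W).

δ = d/R = 1236.2/6356.8 = 0.194469 rad
φ₂ = arcsin(sin φ₁ cos δ + cos φ₁ sin δ cos θ)
   = arcsin(0.14563·0.98115 + 0.98934·0.19325·-0.22325) = 5.75108°
λ₂ = λ₁ + atan2(sin θ sin δ cos φ₁, cos δ − sin φ₁ sin φ₂) = 60.27217°

60.272°E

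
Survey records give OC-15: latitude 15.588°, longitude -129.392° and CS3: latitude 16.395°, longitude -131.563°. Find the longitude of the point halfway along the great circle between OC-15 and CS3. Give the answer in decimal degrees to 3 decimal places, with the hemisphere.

130.475°W

Bx = cos φ₂ cos Δλ = 0.958650,  By = cos φ₂ sin Δλ = -0.036342
φₘ = atan2(sin φ₁ + sin φ₂, √((cos φ₁ + Bx)² + By²)) = 15.99422°
λₘ = λ₁ + atan2(By, cos φ₁ + Bx) = -130.47531°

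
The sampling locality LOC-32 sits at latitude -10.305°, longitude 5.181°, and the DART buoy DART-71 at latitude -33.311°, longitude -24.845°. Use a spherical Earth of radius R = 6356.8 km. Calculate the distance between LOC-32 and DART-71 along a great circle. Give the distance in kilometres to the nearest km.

3982 km

Δφ = -23.0060°,  Δλ = -30.0260°
a = sin²(Δφ/2) + cos φ₁ cos φ₂ sin²(Δλ/2) = 0.094940
c = 2·arcsin(√a) = 0.626439 rad = 35.8923°
d = R·c = 6356.8 × 0.626439 = 3982.1 km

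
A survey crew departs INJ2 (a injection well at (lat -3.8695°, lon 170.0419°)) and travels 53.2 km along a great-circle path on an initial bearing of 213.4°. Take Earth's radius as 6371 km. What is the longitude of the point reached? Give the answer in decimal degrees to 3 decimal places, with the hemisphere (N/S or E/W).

169.778°E

δ = d/R = 53.2/6371 = 0.008350 rad
φ₂ = arcsin(sin φ₁ cos δ + cos φ₁ sin δ cos θ)
   = arcsin(-0.06748·0.99997 + 0.99772·0.00835·-0.83485) = -4.26888°
λ₂ = λ₁ + atan2(sin θ sin δ cos φ₁, cos δ − sin φ₁ sin φ₂) = 169.77780°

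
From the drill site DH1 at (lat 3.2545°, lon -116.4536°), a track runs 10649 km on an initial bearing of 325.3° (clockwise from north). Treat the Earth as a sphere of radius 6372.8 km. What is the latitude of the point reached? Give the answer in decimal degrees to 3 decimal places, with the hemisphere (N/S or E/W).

54.196°N

δ = d/R = 10649/6372.8 = 1.671008 rad
φ₂ = arcsin(sin φ₁ cos δ + cos φ₁ sin δ cos θ)
   = arcsin(0.05677·-0.10004 + 0.99839·0.99498·0.82214) = 54.19575°
λ₂ = λ₁ + atan2(sin θ sin δ cos φ₁, cos δ − sin φ₁ sin φ₂) = 139.06199°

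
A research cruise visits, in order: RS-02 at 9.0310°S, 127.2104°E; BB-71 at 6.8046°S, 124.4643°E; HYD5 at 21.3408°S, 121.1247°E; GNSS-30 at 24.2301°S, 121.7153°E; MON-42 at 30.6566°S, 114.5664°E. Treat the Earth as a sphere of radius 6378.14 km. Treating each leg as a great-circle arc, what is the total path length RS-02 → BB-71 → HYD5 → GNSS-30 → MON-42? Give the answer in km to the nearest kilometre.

3381 km

RS-02→BB-71: c = 0.061345 rad, d = 391.27 km
BB-71→HYD5: c = 0.259889 rad, d = 1657.61 km
HYD5→GNSS-30: c = 0.051315 rad, d = 327.30 km
GNSS-30→MON-42: c = 0.157529 rad, d = 1004.74 km
Total = 391.27 + 1657.61 + 327.30 + 1004.74 = 3380.91 km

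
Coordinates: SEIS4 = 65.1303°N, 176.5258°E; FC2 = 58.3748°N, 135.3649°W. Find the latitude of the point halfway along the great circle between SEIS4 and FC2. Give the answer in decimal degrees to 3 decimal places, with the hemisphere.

63.840°N

Bx = cos φ₂ cos Δλ = 0.350122,  By = cos φ₂ sin Δλ = 0.390344
φₘ = atan2(sin φ₁ + sin φ₂, √((cos φ₁ + Bx)² + By²)) = 63.84000°
λₘ = λ₁ + atan2(By, cos φ₁ + Bx) = -156.61222°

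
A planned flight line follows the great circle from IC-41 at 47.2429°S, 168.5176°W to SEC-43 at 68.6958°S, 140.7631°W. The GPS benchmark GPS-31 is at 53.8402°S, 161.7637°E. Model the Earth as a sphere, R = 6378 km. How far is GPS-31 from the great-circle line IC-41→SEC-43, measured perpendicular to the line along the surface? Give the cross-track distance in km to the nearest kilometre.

δ₁₃ = central angle IC-41→GPS-31 = 0.346136 rad  (haversine)
θ₁₃ = bearing IC-41→GPS-31 = 239.562°,  θ₁₂ = bearing IC-41→SEC-43 = 156.888°
dₓₜ = R·arcsin(sin δ₁₃ · sin(θ₁₃ − θ₁₂)) = 6378·arcsin(0.33927·sin(82.675°)) = 2188.889 km
|dₓₜ| = 2188.889 km

2189 km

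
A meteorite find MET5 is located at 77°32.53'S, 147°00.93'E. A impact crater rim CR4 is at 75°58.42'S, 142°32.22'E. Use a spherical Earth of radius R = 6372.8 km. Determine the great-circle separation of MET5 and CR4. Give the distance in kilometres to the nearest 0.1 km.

MET5: φ = -77.54217°, λ = +147.01550°
CR4: φ = -75.97367°, λ = +142.53700°
Δφ = 1.5685°,  Δλ = -4.4785°
a = sin²(Δφ/2) + cos φ₁ cos φ₂ sin²(Δλ/2) = 0.000267
c = 2·arcsin(√a) = 0.032692 rad = 1.8731°
d = R·c = 6372.8 × 0.032692 = 208.3 km

208.3 km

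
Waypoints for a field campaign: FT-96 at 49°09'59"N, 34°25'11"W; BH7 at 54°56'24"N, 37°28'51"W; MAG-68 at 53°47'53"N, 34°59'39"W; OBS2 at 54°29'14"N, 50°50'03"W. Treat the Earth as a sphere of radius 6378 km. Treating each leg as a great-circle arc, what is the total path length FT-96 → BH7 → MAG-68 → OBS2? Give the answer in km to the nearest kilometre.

1915 km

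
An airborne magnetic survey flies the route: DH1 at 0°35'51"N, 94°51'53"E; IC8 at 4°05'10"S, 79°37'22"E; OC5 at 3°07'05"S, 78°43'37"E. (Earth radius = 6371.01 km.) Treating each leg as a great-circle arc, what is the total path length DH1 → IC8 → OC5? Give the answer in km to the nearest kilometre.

DH1: φ = +0.59750°, λ = +94.86472°
IC8: φ = -4.08611°, λ = +79.62278°
OC5: φ = -3.11806°, λ = +78.72694°
DH1→IC8: c = 0.278109 rad, d = 1771.83 km
IC8→OC5: c = 0.022999 rad, d = 146.53 km
Total = 1771.83 + 146.53 = 1918.36 km

1918 km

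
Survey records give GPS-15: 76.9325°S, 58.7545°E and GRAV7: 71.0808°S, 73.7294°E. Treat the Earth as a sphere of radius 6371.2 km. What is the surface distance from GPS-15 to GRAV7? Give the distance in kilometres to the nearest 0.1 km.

791.2 km

Δφ = 5.8517°,  Δλ = 14.9749°
a = sin²(Δφ/2) + cos φ₁ cos φ₂ sin²(Δλ/2) = 0.003850
c = 2·arcsin(√a) = 0.124181 rad = 7.1150°
d = R·c = 6371.2 × 0.124181 = 791.2 km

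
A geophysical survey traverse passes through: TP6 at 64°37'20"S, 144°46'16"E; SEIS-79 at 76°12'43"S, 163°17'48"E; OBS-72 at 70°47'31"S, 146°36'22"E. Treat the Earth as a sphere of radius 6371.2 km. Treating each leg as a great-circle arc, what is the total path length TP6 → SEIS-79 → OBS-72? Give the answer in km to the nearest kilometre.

TP6: φ = -64.62222°, λ = +144.77111°
SEIS-79: φ = -76.21194°, λ = +163.29667°
OBS-72: φ = -70.79194°, λ = +146.60611°
TP6→SEIS-79: c = 0.227123 rad, d = 1447.04 km
SEIS-79→OBS-72: c = 0.124776 rad, d = 794.97 km
Total = 1447.04 + 794.97 = 2242.01 km

2242 km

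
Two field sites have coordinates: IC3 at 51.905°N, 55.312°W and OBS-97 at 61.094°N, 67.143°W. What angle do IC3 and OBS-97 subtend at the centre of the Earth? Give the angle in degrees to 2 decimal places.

11.24°

Δφ = 9.1890°,  Δλ = -11.8310°
a = sin²(Δφ/2) + cos φ₁ cos φ₂ sin²(Δλ/2) = 0.009584
c = 2·arcsin(√a) = 0.196112 rad = 11.2364°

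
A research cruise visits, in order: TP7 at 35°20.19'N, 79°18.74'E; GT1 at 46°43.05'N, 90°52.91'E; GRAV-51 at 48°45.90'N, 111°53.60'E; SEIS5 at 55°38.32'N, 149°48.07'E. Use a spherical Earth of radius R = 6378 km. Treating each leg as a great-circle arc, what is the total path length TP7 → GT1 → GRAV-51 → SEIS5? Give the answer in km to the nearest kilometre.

5837 km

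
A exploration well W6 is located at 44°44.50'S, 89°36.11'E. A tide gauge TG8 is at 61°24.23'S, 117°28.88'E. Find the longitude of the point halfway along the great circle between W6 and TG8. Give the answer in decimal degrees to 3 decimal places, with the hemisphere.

100.773°E

W6: φ = -44.74167°, λ = +89.60183°
TG8: φ = -61.40383°, λ = +117.48133°
Bx = cos φ₂ cos Δλ = 0.423080,  By = cos φ₂ sin Δλ = 0.223815
φₘ = atan2(sin φ₁ + sin φ₂, √((cos φ₁ + Bx)² + By²)) = -53.85995°
λₘ = λ₁ + atan2(By, cos φ₁ + Bx) = 100.77277°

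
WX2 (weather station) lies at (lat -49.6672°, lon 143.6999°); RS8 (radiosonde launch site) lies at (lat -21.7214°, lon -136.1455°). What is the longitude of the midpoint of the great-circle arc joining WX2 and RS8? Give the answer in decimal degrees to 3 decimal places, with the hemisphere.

167.669°W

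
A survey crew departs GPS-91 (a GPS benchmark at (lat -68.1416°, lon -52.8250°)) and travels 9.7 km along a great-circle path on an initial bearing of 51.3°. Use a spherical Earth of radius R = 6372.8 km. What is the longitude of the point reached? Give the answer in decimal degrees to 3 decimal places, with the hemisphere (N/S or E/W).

52.643°W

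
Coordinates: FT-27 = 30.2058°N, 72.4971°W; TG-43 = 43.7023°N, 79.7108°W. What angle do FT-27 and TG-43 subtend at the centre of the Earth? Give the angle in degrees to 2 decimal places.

Δφ = 13.4965°,  Δλ = -7.2137°
a = sin²(Δφ/2) + cos φ₁ cos φ₂ sin²(Δλ/2) = 0.016281
c = 2·arcsin(√a) = 0.255888 rad = 14.6613°

14.66°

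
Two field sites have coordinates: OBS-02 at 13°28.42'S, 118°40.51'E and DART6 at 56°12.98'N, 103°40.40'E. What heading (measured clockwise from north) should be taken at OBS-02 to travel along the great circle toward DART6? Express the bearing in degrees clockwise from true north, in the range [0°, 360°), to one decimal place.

351.2°

OBS-02: φ = -13.47367°, λ = +118.67517°
DART6: φ = +56.21633°, λ = +103.67333°
Δλ = -15.0018°
y = sin Δλ · cos φ₂ = -0.143936
x = cos φ₁ sin φ₂ − sin φ₁ cos φ₂ cos Δλ = 0.933413
θ = atan2(y, x) = -8.7662° → 351.2338° (mod 360°)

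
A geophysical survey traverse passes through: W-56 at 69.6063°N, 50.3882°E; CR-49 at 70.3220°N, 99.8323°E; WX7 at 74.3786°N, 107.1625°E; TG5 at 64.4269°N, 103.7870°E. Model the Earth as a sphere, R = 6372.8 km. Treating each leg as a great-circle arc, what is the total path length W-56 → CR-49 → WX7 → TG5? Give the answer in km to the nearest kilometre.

3462 km

W-56→CR-49: c = 0.287785 rad, d = 1834.00 km
CR-49→WX7: c = 0.080600 rad, d = 513.65 km
WX7→TG5: c = 0.174853 rad, d = 1114.30 km
Total = 1834.00 + 513.65 + 1114.30 = 3461.95 km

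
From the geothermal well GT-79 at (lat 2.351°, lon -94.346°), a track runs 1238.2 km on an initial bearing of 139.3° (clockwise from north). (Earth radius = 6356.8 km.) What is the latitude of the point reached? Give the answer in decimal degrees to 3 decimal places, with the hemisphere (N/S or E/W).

δ = d/R = 1238.2/6356.8 = 0.194784 rad
φ₂ = arcsin(sin φ₁ cos δ + cos φ₁ sin δ cos θ)
   = arcsin(0.04102·0.98109 + 0.99916·0.19355·-0.75813) = -6.10617°
λ₂ = λ₁ + atan2(sin θ sin δ cos φ₁, cos δ − sin φ₁ sin φ₂) = -87.05340°

6.106°S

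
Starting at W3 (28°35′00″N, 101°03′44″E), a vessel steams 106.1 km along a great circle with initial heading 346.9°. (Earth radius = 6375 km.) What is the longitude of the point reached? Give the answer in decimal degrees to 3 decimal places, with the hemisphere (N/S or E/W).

W3: φ = +28.58333°, λ = +101.06222°
δ = d/R = 106.1/6375 = 0.016643 rad
φ₂ = arcsin(sin φ₁ cos δ + cos φ₁ sin δ cos θ)
   = arcsin(0.47844·0.99986 + 0.87812·0.01664·0.97398) = 29.51187°
λ₂ = λ₁ + atan2(sin θ sin δ cos φ₁, cos δ − sin φ₁ sin φ₂) = 100.81388°

100.814°E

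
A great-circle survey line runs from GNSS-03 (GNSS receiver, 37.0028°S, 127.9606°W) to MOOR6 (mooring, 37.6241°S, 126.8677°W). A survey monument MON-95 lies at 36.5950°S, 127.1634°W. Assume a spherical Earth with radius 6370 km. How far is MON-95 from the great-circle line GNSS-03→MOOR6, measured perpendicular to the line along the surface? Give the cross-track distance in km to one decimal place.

78.2 km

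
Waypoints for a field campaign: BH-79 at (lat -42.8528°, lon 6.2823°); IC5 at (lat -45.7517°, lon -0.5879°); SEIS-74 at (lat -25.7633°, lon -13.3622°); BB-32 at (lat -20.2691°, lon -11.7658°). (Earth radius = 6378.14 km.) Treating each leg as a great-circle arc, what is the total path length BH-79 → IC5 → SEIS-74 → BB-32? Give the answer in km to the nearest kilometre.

3767 km

BH-79→IC5: c = 0.099567 rad, d = 635.05 km
IC5→SEIS-74: c = 0.391840 rad, d = 2499.21 km
SEIS-74→BB-32: c = 0.099258 rad, d = 633.08 km
Total = 635.05 + 2499.21 + 633.08 = 3767.34 km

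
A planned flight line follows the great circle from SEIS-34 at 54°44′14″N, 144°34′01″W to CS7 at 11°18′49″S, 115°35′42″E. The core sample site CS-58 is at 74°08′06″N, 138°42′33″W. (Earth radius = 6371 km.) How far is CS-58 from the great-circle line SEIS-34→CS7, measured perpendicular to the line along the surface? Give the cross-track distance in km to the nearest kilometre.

SEIS-34: φ = +54.73722°, λ = -144.56694°
CS7: φ = -11.31361°, λ = +115.59500°
CS-58: φ = +74.13500°, λ = -138.70917°
δ₁₃ = central angle SEIS-34→CS-58 = 0.341028 rad  (haversine)
θ₁₃ = bearing SEIS-34→CS-58 = 4.785°,  θ₁₂ = bearing SEIS-34→CS7 = 271.396°
dₓₜ = R·arcsin(sin δ₁₃ · sin(θ₁₃ − θ₁₂)) = 6371·arcsin(0.33446·sin(-266.611°)) = 2168.733 km
|dₓₜ| = 2168.733 km

2169 km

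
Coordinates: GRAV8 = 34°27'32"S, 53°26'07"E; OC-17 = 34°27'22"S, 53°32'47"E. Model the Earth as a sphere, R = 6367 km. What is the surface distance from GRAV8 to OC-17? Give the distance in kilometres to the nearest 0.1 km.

GRAV8: φ = -34.45889°, λ = +53.43528°
OC-17: φ = -34.45611°, λ = +53.54639°
Δφ = 0.0028°,  Δλ = 0.1111°
a = sin²(Δφ/2) + cos φ₁ cos φ₂ sin²(Δλ/2) = 0.000001
c = 2·arcsin(√a) = 0.001600 rad = 0.0917°
d = R·c = 6367 × 0.001600 = 10.2 km

10.2 km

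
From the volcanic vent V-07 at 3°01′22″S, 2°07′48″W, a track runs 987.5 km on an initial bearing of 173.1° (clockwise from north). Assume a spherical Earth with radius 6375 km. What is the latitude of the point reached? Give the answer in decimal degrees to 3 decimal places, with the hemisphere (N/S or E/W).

11.833°S

V-07: φ = -3.02278°, λ = -2.13000°
δ = d/R = 987.5/6375 = 0.154902 rad
φ₂ = arcsin(sin φ₁ cos δ + cos φ₁ sin δ cos θ)
   = arcsin(-0.05273·0.98803 + 0.99861·0.15428·-0.99276) = -11.83268°
λ₂ = λ₁ + atan2(sin θ sin δ cos φ₁, cos δ − sin φ₁ sin φ₂) = -1.04490°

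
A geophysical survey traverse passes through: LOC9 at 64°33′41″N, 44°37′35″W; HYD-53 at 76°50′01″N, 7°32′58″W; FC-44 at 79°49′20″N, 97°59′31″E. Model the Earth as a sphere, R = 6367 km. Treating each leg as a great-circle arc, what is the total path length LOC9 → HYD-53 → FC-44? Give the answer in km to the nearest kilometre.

LOC9: φ = +64.56139°, λ = -44.62639°
HYD-53: φ = +76.83361°, λ = -7.54944°
FC-44: φ = +79.82222°, λ = +97.99194°
LOC9→HYD-53: c = 0.293048 rad, d = 1865.84 km
HYD-53→FC-44: c = 0.325139 rad, d = 2070.16 km
Total = 1865.84 + 2070.16 = 3936.00 km

3936 km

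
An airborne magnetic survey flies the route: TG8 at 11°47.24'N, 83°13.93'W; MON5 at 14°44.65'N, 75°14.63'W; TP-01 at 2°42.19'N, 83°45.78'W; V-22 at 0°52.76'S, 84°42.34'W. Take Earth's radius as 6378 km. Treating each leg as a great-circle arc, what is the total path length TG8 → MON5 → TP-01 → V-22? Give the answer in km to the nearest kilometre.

2973 km

TG8: φ = +11.78733°, λ = -83.23217°
MON5: φ = +14.74417°, λ = -75.24383°
TP-01: φ = +2.70317°, λ = -83.76300°
V-22: φ = -0.87933°, λ = -84.70567°
TG8→MON5: c = 0.145162 rad, d = 925.84 km
MON5→TP-01: c = 0.256278 rad, d = 1634.54 km
TP-01→V-22: c = 0.064654 rad, d = 412.36 km
Total = 925.84 + 1634.54 + 412.36 = 2972.75 km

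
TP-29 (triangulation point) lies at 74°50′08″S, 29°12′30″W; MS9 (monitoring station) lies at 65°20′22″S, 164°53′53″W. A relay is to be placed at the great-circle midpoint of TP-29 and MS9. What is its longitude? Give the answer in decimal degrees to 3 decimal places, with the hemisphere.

TP-29: φ = -74.83556°, λ = -29.20833°
MS9: φ = -65.33944°, λ = -164.89806°
Bx = cos φ₂ cos Δλ = -0.298564,  By = cos φ₂ sin Δλ = -0.291461
φₘ = atan2(sin φ₁ + sin φ₂, √((cos φ₁ + Bx)² + By²)) = -81.08983°
λₘ = λ₁ + atan2(By, cos φ₁ + Bx) = -126.43814°

126.438°W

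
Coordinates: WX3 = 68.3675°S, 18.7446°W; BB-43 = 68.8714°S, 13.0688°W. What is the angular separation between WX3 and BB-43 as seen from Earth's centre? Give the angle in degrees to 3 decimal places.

Δφ = -0.5039°,  Δλ = 5.6758°
a = sin²(Δφ/2) + cos φ₁ cos φ₂ sin²(Δλ/2) = 0.000345
c = 2·arcsin(√a) = 0.037155 rad = 2.1288°

2.129°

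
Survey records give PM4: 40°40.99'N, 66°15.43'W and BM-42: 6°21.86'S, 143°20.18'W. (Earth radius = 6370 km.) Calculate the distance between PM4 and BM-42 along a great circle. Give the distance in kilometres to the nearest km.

9392 km

PM4: φ = +40.68317°, λ = -66.25717°
BM-42: φ = -6.36433°, λ = -143.33633°
Δφ = -47.0475°,  Δλ = -77.0792°
a = sin²(Δφ/2) + cos φ₁ cos φ₂ sin²(Δλ/2) = 0.451870
c = 2·arcsin(√a) = 1.474388 rad = 84.4762°
d = R·c = 6370 × 1.474388 = 9391.8 km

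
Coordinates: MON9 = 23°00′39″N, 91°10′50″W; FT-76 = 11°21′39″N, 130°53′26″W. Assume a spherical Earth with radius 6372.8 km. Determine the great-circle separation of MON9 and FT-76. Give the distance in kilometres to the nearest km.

MON9: φ = +23.01083°, λ = -91.18056°
FT-76: φ = +11.36083°, λ = -130.89056°
Δφ = -11.6500°,  Δλ = -39.7100°
a = sin²(Δφ/2) + cos φ₁ cos φ₂ sin²(Δλ/2) = 0.114397
c = 2·arcsin(√a) = 0.690063 rad = 39.5377°
d = R·c = 6372.8 × 0.690063 = 4397.6 km

4398 km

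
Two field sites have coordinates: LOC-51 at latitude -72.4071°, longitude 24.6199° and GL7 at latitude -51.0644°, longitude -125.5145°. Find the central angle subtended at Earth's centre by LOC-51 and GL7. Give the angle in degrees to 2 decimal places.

54.78°

Δφ = 21.3427°,  Δλ = -150.1344°
a = sin²(Δφ/2) + cos φ₁ cos φ₂ sin²(Δλ/2) = 0.211626
c = 2·arcsin(√a) = 0.956054 rad = 54.7779°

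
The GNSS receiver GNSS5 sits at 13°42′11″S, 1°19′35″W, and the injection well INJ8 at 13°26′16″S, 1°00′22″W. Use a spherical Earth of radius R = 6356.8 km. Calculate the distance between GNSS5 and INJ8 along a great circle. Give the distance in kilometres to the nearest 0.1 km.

45.4 km

GNSS5: φ = -13.70306°, λ = -1.32639°
INJ8: φ = -13.43778°, λ = -1.00611°
Δφ = 0.2653°,  Δλ = 0.3203°
a = sin²(Δφ/2) + cos φ₁ cos φ₂ sin²(Δλ/2) = 0.000013
c = 2·arcsin(√a) = 0.007139 rad = 0.4090°
d = R·c = 6356.8 × 0.007139 = 45.4 km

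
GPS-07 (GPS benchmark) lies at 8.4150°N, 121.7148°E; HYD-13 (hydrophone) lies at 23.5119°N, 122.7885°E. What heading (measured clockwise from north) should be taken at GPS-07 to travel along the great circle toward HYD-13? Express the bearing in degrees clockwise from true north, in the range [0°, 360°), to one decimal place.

3.8°

Δλ = 1.0737°
y = sin Δλ · cos φ₂ = 0.017183
x = cos φ₁ sin φ₂ − sin φ₁ cos φ₂ cos Δλ = 0.260476
θ = atan2(y, x) = 3.7742° → 3.7742° (mod 360°)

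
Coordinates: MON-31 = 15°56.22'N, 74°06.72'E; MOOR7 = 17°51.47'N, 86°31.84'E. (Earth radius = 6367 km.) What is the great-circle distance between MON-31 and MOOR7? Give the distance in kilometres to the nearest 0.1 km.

MON-31: φ = +15.93700°, λ = +74.11200°
MOOR7: φ = +17.85783°, λ = +86.53067°
Δφ = 1.9208°,  Δλ = 12.4187°
a = sin²(Δφ/2) + cos φ₁ cos φ₂ sin²(Δλ/2) = 0.010988
c = 2·arcsin(√a) = 0.210035 rad = 12.0341°
d = R·c = 6367 × 0.210035 = 1337.3 km

1337.3 km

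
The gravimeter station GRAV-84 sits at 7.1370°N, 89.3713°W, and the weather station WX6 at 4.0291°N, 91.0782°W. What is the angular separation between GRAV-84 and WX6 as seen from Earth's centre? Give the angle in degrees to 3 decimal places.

Δφ = -3.1079°,  Δλ = -1.7069°
a = sin²(Δφ/2) + cos φ₁ cos φ₂ sin²(Δλ/2) = 0.000955
c = 2·arcsin(√a) = 0.061816 rad = 3.5418°

3.542°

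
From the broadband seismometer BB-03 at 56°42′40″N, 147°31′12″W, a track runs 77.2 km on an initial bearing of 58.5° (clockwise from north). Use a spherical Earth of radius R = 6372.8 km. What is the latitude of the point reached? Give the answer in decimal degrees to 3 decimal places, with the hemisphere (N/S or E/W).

57.069°N

BB-03: φ = +56.71111°, λ = -147.52000°
δ = d/R = 77.2/6372.8 = 0.012114 rad
φ₂ = arcsin(sin φ₁ cos δ + cos φ₁ sin δ cos θ)
   = arcsin(0.83591·0.99993 + 0.54886·0.01211·0.52250) = 57.06906°
λ₂ = λ₁ + atan2(sin θ sin δ cos φ₁, cos δ − sin φ₁ sin φ₂) = -146.43135°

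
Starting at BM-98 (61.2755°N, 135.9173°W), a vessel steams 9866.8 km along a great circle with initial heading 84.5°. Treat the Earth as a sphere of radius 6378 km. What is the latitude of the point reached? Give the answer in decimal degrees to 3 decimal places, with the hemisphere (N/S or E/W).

3.837°N

δ = d/R = 9866.8/6378 = 1.547005 rad
φ₂ = arcsin(sin φ₁ cos δ + cos φ₁ sin δ cos θ)
   = arcsin(0.87694·0.02379 + 0.48060·0.99972·0.09585) = 3.83662°
λ₂ = λ₁ + atan2(sin θ sin δ cos φ₁, cos δ − sin φ₁ sin φ₂) = -41.74492°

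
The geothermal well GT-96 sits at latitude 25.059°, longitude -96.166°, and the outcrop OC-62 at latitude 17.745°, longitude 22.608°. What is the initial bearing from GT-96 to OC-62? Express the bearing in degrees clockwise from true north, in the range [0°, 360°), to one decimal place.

Δλ = 118.7740°
y = sin Δλ · cos φ₂ = 0.834822
x = cos φ₁ sin φ₂ − sin φ₁ cos φ₂ cos Δλ = 0.470272
θ = atan2(y, x) = 60.6066° → 60.6066° (mod 360°)

60.6°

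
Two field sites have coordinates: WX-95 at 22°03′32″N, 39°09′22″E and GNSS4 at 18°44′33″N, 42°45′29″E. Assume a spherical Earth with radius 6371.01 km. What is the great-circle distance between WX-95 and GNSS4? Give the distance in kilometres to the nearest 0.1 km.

WX-95: φ = +22.05889°, λ = +39.15611°
GNSS4: φ = +18.74250°, λ = +42.75806°
Δφ = -3.3164°,  Δλ = 3.6019°
a = sin²(Δφ/2) + cos φ₁ cos φ₂ sin²(Δλ/2) = 0.001704
c = 2·arcsin(√a) = 0.082587 rad = 4.7319°
d = R·c = 6371.01 × 0.082587 = 526.2 km

526.2 km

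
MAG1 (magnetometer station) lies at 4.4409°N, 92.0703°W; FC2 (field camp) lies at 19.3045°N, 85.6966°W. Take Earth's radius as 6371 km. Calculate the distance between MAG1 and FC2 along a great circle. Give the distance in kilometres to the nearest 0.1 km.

1791.5 km

Δφ = 14.8636°,  Δλ = 6.3737°
a = sin²(Δφ/2) + cos φ₁ cos φ₂ sin²(Δλ/2) = 0.019638
c = 2·arcsin(√a) = 0.281199 rad = 16.1115°
d = R·c = 6371 × 0.281199 = 1791.5 km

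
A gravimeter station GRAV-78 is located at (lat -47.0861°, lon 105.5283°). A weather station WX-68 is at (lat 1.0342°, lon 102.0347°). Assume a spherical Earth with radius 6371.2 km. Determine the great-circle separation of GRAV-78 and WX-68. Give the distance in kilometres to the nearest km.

5362 km

Δφ = 48.1203°,  Δλ = -3.4936°
a = sin²(Δφ/2) + cos φ₁ cos φ₂ sin²(Δλ/2) = 0.166848
c = 2·arcsin(√a) = 0.841556 rad = 48.2176°
d = R·c = 6371.2 × 0.841556 = 5361.7 km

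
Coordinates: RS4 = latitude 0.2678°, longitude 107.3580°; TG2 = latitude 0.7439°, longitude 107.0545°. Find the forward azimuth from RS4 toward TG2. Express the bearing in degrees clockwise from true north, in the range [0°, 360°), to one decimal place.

Δλ = -0.3035°
y = sin Δλ · cos φ₂ = -0.005297
x = cos φ₁ sin φ₂ − sin φ₁ cos φ₂ cos Δλ = 0.008309
θ = atan2(y, x) = -32.5141° → 327.4859° (mod 360°)

327.5°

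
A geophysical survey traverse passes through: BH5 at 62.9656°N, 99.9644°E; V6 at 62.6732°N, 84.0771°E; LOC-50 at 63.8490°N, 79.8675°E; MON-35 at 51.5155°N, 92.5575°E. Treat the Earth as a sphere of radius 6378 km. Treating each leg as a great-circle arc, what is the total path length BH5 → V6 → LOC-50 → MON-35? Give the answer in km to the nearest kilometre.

2615 km

BH5→V6: c = 0.126443 rad, d = 806.45 km
V6→LOC-50: c = 0.038897 rad, d = 248.09 km
LOC-50→MON-35: c = 0.244654 rad, d = 1560.40 km
Total = 806.45 + 248.09 + 1560.40 = 2614.94 km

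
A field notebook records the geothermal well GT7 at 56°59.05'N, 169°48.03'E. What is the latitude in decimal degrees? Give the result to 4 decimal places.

56.9842°N

56° + 59.05′/60 = 56 + 0.98417 = 56.9842°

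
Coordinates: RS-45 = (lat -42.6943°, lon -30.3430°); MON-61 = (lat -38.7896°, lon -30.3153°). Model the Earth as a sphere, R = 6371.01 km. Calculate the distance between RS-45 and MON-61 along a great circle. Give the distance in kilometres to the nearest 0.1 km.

434.2 km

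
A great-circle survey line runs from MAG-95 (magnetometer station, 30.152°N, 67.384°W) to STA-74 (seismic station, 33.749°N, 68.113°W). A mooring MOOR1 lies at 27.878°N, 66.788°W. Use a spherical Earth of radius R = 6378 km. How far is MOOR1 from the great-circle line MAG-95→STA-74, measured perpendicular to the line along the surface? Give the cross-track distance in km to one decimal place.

δ₁₃ = central angle MAG-95→MOOR1 = 0.040718 rad  (haversine)
θ₁₃ = bearing MAG-95→MOOR1 = 166.945°,  θ₁₂ = bearing MAG-95→STA-74 = 350.434°
dₓₜ = R·arcsin(sin δ₁₃ · sin(θ₁₃ − θ₁₂)) = 6378·arcsin(0.04071·sin(-183.488°)) = 15.798 km
|dₓₜ| = 15.798 km

15.8 km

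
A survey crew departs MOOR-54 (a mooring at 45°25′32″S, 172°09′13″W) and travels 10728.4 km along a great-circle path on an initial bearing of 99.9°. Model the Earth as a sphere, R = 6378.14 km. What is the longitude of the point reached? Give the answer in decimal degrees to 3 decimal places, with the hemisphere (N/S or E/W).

MOOR-54: φ = -45.42556°, λ = -172.15361°
δ = d/R = 10728.4/6378.14 = 1.682058 rad
φ₂ = arcsin(sin φ₁ cos δ + cos φ₁ sin δ cos θ)
   = arcsin(-0.71234·-0.11103 + 0.70184·0.99382·-0.17193) = -2.33989°
λ₂ = λ₁ + atan2(sin θ sin δ cos φ₁, cos δ − sin φ₁ sin φ₂) = -70.62792°

70.628°W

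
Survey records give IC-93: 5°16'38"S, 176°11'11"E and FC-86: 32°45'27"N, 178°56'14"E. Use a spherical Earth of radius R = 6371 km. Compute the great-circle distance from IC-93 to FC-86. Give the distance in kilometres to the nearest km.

IC-93: φ = -5.27722°, λ = +176.18639°
FC-86: φ = +32.75750°, λ = +178.93722°
Δφ = 38.0347°,  Δλ = 2.7508°
a = sin²(Δφ/2) + cos φ₁ cos φ₂ sin²(Δλ/2) = 0.106664
c = 2·arcsin(√a) = 0.665396 rad = 38.1244°
d = R·c = 6371 × 0.665396 = 4239.2 km

4239 km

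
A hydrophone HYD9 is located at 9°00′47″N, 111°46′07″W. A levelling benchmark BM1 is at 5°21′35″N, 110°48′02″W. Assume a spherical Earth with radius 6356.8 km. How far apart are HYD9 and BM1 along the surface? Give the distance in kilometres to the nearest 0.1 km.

419.1 km

HYD9: φ = +9.01306°, λ = -111.76861°
BM1: φ = +5.35972°, λ = -110.80056°
Δφ = -3.6533°,  Δλ = 0.9681°
a = sin²(Δφ/2) + cos φ₁ cos φ₂ sin²(Δλ/2) = 0.001086
c = 2·arcsin(√a) = 0.065929 rad = 3.7774°
d = R·c = 6356.8 × 0.065929 = 419.1 km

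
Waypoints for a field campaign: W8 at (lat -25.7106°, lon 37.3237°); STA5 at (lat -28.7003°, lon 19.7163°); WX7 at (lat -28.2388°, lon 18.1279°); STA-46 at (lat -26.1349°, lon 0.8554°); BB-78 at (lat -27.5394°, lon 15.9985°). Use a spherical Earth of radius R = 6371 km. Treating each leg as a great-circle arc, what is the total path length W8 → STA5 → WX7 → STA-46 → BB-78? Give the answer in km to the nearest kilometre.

5167 km

W8→STA5: c = 0.277970 rad, d = 1770.95 km
STA5→WX7: c = 0.025667 rad, d = 163.52 km
WX7→STA-46: c = 0.270421 rad, d = 1722.85 km
STA-46→BB-78: c = 0.236951 rad, d = 1509.61 km
Total = 1770.95 + 163.52 + 1722.85 + 1509.61 = 5166.93 km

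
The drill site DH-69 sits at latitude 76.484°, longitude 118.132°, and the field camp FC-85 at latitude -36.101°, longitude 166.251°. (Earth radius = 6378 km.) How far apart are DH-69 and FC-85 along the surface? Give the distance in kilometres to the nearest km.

12973 km

Δφ = -112.5850°,  Δλ = 48.1190°
a = sin²(Δφ/2) + cos φ₁ cos φ₂ sin²(Δλ/2) = 0.723413
c = 2·arcsin(√a) = 2.034011 rad = 116.5402°
d = R·c = 6378 × 2.034011 = 12972.9 km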